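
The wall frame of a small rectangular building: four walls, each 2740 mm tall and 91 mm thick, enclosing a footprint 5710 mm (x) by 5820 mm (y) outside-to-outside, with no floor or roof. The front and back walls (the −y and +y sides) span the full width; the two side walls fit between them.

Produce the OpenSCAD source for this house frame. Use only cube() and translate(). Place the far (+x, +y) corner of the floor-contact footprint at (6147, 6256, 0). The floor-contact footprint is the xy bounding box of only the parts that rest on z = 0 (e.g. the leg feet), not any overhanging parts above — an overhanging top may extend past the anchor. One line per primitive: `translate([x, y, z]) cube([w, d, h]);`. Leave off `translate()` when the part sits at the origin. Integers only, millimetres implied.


translate([437, 436, 0]) cube([5710, 91, 2740]);
translate([437, 6165, 0]) cube([5710, 91, 2740]);
translate([437, 527, 0]) cube([91, 5638, 2740]);
translate([6056, 527, 0]) cube([91, 5638, 2740]);


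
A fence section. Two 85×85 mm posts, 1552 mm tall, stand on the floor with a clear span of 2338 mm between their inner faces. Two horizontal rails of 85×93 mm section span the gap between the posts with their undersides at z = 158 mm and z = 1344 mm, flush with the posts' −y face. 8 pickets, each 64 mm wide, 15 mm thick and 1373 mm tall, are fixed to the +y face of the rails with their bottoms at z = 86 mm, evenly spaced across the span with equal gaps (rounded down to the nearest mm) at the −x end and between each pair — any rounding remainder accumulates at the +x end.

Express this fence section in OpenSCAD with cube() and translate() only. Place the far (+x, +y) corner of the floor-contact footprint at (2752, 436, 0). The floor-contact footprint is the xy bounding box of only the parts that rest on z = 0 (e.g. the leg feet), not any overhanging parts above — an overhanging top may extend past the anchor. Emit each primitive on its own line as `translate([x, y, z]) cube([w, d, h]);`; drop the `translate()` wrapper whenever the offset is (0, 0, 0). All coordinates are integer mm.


translate([244, 351, 0]) cube([85, 85, 1552]);
translate([2667, 351, 0]) cube([85, 85, 1552]);
translate([329, 351, 158]) cube([2338, 85, 93]);
translate([329, 351, 1344]) cube([2338, 85, 93]);
translate([531, 436, 86]) cube([64, 15, 1373]);
translate([797, 436, 86]) cube([64, 15, 1373]);
translate([1063, 436, 86]) cube([64, 15, 1373]);
translate([1329, 436, 86]) cube([64, 15, 1373]);
translate([1595, 436, 86]) cube([64, 15, 1373]);
translate([1861, 436, 86]) cube([64, 15, 1373]);
translate([2127, 436, 86]) cube([64, 15, 1373]);
translate([2393, 436, 86]) cube([64, 15, 1373]);


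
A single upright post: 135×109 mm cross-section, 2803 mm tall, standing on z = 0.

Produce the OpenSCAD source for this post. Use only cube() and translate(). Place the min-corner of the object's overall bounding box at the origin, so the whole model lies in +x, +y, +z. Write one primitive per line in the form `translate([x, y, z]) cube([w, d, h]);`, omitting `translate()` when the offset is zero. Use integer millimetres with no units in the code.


cube([135, 109, 2803]);


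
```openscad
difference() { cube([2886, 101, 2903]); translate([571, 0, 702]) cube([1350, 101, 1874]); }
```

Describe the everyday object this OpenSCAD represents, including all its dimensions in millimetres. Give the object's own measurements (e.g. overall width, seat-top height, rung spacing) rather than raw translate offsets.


A wall 2886 mm long (x), 101 mm thick (y), 2903 mm tall, with a rectangular window opening cut through it. The opening is 1350 mm wide and 1874 mm tall; its sill is at z = 702 mm and its near (−x) edge is 571 mm from the wall's −x end. The opening passes through the full wall thickness.


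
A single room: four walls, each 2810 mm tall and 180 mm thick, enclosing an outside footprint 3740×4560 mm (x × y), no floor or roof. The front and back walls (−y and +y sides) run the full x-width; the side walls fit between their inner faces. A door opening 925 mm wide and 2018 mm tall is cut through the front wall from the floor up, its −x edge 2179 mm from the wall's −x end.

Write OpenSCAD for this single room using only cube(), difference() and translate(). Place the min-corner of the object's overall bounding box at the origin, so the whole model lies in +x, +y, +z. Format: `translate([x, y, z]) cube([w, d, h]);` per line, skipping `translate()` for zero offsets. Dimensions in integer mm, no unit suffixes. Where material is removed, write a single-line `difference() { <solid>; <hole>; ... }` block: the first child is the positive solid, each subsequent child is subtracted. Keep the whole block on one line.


difference() { cube([3740, 180, 2810]); translate([2179, 0, 0]) cube([925, 180, 2018]); }
translate([0, 4380, 0]) cube([3740, 180, 2810]);
translate([0, 180, 0]) cube([180, 4200, 2810]);
translate([3560, 180, 0]) cube([180, 4200, 2810]);


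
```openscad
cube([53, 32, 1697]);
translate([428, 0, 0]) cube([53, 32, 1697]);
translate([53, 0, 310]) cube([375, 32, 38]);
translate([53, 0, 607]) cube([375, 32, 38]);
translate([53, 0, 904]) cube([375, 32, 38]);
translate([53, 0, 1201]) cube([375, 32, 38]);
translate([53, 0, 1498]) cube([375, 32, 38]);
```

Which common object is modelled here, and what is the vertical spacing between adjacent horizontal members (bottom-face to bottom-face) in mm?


A ladder. The rung spacing is 297 mm.

Two tall 53×32 posts with 5 short bars between them — a ladder. Adjacent rungs sit at z = 310 and z = 607, so the spacing is 607 − 310 = 297 mm.


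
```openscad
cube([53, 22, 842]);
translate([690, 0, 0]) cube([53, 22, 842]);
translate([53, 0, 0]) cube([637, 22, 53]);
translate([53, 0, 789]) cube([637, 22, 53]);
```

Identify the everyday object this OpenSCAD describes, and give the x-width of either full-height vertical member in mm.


A picture frame. The border width is 53 mm.

Four thin pieces enclosing a rectangular opening — a picture frame. The two full-height stiles are 842 mm tall; the top rail sits at z = 789 and is 53 mm tall, so the border above the opening is 842 − 789 = 53 mm, matching the stile x-width.


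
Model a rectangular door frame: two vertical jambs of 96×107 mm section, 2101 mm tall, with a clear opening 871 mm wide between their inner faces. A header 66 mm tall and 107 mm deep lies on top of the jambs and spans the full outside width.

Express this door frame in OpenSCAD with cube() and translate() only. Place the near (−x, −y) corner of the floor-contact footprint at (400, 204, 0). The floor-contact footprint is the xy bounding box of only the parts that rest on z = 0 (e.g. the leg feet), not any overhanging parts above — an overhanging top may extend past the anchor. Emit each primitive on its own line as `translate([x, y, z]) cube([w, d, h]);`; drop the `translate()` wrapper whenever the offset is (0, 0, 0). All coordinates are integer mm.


translate([400, 204, 0]) cube([96, 107, 2101]);
translate([1367, 204, 0]) cube([96, 107, 2101]);
translate([400, 204, 2101]) cube([1063, 107, 66]);


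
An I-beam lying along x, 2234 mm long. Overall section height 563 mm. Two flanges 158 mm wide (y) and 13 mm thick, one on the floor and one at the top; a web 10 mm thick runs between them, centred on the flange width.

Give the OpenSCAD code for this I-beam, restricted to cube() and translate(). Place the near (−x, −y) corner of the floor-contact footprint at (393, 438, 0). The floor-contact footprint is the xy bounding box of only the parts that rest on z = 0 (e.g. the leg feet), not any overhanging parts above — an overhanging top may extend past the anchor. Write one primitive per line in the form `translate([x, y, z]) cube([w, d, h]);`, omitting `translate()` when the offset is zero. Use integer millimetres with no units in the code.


translate([393, 438, 0]) cube([2234, 158, 13]);
translate([393, 512, 13]) cube([2234, 10, 537]);
translate([393, 438, 550]) cube([2234, 158, 13]);


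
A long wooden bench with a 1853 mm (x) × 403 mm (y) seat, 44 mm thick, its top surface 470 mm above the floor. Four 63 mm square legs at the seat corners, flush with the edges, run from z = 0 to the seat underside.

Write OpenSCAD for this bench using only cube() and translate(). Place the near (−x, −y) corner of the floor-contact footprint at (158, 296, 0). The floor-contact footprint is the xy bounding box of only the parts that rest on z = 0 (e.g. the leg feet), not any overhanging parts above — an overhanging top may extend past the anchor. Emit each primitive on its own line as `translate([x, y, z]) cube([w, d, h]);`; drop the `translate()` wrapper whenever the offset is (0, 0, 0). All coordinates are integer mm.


translate([158, 296, 426]) cube([1853, 403, 44]);
translate([158, 296, 0]) cube([63, 63, 426]);
translate([158, 636, 0]) cube([63, 63, 426]);
translate([1948, 296, 0]) cube([63, 63, 426]);
translate([1948, 636, 0]) cube([63, 63, 426]);


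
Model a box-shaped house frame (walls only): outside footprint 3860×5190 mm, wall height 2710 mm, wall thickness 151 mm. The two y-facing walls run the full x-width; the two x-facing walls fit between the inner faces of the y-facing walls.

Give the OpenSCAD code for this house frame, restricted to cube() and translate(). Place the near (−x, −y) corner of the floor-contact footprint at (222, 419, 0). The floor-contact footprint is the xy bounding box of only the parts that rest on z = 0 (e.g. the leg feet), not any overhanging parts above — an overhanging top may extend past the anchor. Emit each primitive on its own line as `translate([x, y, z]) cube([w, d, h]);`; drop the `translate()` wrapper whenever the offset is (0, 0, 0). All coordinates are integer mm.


translate([222, 419, 0]) cube([3860, 151, 2710]);
translate([222, 5458, 0]) cube([3860, 151, 2710]);
translate([222, 570, 0]) cube([151, 4888, 2710]);
translate([3931, 570, 0]) cube([151, 4888, 2710]);


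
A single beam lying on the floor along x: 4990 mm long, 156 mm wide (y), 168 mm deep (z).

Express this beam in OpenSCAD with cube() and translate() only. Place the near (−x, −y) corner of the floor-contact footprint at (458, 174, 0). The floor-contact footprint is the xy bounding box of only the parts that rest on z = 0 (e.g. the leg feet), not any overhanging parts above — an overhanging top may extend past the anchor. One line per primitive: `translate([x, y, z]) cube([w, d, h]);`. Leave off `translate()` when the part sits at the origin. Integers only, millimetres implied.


translate([458, 174, 0]) cube([4990, 156, 168]);


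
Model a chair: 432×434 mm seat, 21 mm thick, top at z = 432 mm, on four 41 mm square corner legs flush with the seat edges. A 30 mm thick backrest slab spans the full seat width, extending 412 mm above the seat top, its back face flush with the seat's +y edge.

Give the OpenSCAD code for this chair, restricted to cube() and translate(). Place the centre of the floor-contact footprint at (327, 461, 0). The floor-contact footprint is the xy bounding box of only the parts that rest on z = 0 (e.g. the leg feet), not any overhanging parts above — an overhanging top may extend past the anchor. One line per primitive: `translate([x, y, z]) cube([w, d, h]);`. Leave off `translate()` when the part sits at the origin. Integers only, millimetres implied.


translate([111, 244, 411]) cube([432, 434, 21]);
translate([111, 244, 0]) cube([41, 41, 411]);
translate([502, 244, 0]) cube([41, 41, 411]);
translate([111, 637, 0]) cube([41, 41, 411]);
translate([502, 637, 0]) cube([41, 41, 411]);
translate([111, 648, 432]) cube([432, 30, 412]);


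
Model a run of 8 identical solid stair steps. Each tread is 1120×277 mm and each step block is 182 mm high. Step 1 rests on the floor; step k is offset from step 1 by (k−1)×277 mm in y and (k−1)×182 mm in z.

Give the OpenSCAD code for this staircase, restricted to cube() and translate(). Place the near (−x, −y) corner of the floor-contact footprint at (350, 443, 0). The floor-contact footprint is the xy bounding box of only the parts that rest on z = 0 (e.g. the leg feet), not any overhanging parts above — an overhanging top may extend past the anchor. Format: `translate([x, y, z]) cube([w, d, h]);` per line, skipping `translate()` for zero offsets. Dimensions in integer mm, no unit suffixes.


translate([350, 443, 0]) cube([1120, 277, 182]);
translate([350, 720, 182]) cube([1120, 277, 182]);
translate([350, 997, 364]) cube([1120, 277, 182]);
translate([350, 1274, 546]) cube([1120, 277, 182]);
translate([350, 1551, 728]) cube([1120, 277, 182]);
translate([350, 1828, 910]) cube([1120, 277, 182]);
translate([350, 2105, 1092]) cube([1120, 277, 182]);
translate([350, 2382, 1274]) cube([1120, 277, 182]);


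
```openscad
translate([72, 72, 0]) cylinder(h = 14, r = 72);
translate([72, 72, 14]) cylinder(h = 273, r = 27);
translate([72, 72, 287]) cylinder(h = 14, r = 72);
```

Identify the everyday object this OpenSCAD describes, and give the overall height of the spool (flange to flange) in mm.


A spool. The overall height is 301 mm.

Three coaxial cylinders, large–small–large — a spool. Two 14 mm flanges and a 273 mm core give 14 + 273 + 14 = 301 mm.


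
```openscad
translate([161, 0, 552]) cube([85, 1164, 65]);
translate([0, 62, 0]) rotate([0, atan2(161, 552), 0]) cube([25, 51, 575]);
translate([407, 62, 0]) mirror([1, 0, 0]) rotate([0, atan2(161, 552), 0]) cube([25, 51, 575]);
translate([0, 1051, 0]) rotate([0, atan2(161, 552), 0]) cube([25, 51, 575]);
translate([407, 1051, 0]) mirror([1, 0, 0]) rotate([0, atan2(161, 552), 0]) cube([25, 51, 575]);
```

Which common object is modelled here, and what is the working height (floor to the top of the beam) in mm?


A sawhorse. The overall height is 617 mm.

A beam across two mirrored pairs of raked legs — a sawhorse. The beam's underside is at z = 552 (matching the legs' vertical rise in atan2(161, 552)) and the beam is 65 mm tall, so its top is at 552 + 65 = 617 mm. The raked legs top out at the beam's underside, so that is the highest point.


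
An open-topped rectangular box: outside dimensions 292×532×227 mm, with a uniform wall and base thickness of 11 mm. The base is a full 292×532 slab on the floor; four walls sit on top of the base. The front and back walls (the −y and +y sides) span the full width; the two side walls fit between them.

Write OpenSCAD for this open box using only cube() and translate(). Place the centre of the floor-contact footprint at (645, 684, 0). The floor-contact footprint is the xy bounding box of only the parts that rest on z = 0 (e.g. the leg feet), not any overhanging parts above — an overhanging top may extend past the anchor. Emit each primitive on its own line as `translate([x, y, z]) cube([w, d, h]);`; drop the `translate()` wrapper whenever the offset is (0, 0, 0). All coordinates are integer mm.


translate([499, 418, 0]) cube([292, 532, 11]);
translate([499, 418, 11]) cube([292, 11, 216]);
translate([499, 939, 11]) cube([292, 11, 216]);
translate([499, 429, 11]) cube([11, 510, 216]);
translate([780, 429, 11]) cube([11, 510, 216]);


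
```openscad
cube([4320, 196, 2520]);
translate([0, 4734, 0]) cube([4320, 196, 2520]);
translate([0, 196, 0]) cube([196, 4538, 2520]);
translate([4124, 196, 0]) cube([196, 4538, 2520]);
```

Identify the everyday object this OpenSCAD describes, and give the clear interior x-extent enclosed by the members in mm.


A house (or room) frame. The interior width is 3928 mm.

Four 2520 mm walls enclosing a rectangle with no floor or roof — a room or house frame. Outside width is 4320 mm and wall thickness is 196 mm, so the interior width is 4320 − 2 × 196 = 3928 mm.


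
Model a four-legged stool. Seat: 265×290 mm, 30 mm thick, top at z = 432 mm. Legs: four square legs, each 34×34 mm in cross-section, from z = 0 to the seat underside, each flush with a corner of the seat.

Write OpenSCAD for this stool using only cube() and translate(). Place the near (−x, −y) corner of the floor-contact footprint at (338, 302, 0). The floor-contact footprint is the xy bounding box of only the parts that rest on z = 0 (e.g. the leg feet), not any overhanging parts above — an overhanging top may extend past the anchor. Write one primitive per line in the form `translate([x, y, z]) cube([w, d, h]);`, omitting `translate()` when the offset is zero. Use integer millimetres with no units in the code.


// leg_h = 432 - 30 = 402
translate([338, 302, 402]) cube([265, 290, 30]);
translate([338, 302, 0]) cube([34, 34, 402]);
translate([569, 302, 0]) cube([34, 34, 402]);
translate([338, 558, 0]) cube([34, 34, 402]);
translate([569, 558, 0]) cube([34, 34, 402]);


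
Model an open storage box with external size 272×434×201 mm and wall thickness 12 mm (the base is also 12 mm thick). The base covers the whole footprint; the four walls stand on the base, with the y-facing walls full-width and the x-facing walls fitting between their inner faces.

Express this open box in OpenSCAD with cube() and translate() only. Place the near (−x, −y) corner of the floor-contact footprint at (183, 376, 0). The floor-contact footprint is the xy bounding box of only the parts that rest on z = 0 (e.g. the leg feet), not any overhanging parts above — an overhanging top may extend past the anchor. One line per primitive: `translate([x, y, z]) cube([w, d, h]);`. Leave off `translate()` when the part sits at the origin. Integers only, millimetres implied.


translate([183, 376, 0]) cube([272, 434, 12]);
translate([183, 376, 12]) cube([272, 12, 189]);
translate([183, 798, 12]) cube([272, 12, 189]);
translate([183, 388, 12]) cube([12, 410, 189]);
translate([443, 388, 12]) cube([12, 410, 189]);


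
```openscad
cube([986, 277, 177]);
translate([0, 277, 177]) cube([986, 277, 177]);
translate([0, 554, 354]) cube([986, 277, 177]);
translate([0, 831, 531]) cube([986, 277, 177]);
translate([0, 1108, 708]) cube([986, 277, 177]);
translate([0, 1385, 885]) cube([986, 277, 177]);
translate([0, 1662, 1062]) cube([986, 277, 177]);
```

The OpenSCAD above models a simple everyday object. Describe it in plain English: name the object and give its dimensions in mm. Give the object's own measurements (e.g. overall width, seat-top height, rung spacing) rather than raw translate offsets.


A straight staircase of 7 solid steps. Each step is 986 mm wide (x), 277 mm deep (y, the going) and 177 mm tall (the rise). The first step rests on the floor; each subsequent step sits one going further in +y and one rise higher in +z, directly behind and above the previous step with no overlap.


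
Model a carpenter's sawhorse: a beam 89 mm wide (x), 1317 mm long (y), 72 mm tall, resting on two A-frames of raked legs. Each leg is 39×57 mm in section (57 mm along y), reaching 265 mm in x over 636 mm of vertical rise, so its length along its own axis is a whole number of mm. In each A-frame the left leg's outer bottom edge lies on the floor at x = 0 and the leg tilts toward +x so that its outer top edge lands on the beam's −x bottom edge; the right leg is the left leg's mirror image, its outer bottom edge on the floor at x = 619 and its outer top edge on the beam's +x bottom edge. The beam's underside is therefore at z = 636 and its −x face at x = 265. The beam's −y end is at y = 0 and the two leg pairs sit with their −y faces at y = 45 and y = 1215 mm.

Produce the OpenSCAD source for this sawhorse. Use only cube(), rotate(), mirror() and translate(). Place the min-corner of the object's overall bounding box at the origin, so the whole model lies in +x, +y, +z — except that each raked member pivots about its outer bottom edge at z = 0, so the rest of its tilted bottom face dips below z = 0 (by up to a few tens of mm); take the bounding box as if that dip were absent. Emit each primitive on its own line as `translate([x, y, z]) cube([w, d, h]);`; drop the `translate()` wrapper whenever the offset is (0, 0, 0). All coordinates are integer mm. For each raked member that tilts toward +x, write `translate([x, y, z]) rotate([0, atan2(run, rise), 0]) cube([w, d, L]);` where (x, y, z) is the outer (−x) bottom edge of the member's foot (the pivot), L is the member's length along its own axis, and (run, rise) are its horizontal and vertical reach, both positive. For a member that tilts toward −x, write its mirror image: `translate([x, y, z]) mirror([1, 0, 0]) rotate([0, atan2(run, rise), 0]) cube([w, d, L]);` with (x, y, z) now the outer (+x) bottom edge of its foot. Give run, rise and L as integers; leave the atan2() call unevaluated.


// leg length = √(265² + 636²) = 689
// right-leg outer foot x = 2·265 + 89 = 619
// beam min-corner = (265, 0, 636)
translate([265, 0, 636]) cube([89, 1317, 72]);
translate([0, 45, 0]) rotate([0, atan2(265, 636), 0]) cube([39, 57, 689]);
translate([619, 45, 0]) mirror([1, 0, 0]) rotate([0, atan2(265, 636), 0]) cube([39, 57, 689]);
translate([0, 1215, 0]) rotate([0, atan2(265, 636), 0]) cube([39, 57, 689]);
translate([619, 1215, 0]) mirror([1, 0, 0]) rotate([0, atan2(265, 636), 0]) cube([39, 57, 689]);


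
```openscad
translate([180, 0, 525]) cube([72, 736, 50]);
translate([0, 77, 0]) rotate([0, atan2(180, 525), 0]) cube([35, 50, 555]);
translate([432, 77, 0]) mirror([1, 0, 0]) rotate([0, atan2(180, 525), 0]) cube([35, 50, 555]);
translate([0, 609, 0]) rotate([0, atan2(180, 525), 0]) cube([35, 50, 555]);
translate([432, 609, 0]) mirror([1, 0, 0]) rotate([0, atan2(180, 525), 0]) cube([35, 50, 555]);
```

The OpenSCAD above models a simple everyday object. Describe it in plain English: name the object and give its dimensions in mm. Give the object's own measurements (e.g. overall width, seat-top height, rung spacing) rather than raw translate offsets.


A sawhorse. A 72×736×50 mm beam (x, y, z) sits on two A-frame leg pairs. Each pair is two raked legs of 35×50 mm section (50 mm along y) splaying symmetrically in x. Each leg rises 525 mm vertically over 180 mm of horizontal reach and is 555 mm long along its own axis. Every leg's outer bottom edge rests on the floor and its outer top edge meets a bottom edge of the beam — the left legs (tilting toward +x) meet the beam's −x bottom edge, the right legs (their mirror images, tilting toward −x) meet its +x bottom edge — so the leg tops tuck under the beam, the beam's underside is 525 mm above the floor, and the feet are 432 mm apart outside-to-outside with the beam centred between them. The two leg pairs are set in 77 mm from either end of the beam.


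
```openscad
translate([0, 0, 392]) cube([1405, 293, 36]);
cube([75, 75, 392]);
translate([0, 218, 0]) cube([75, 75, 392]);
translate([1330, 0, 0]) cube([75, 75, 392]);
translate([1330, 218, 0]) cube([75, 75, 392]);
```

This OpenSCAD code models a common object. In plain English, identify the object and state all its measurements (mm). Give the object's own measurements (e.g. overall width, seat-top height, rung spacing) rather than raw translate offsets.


A long wooden bench with a 1405 mm (x) × 293 mm (y) seat, 36 mm thick, its top surface 428 mm above the floor. Four 75 mm square legs at the seat corners, flush with the edges, run from z = 0 to the seat underside.


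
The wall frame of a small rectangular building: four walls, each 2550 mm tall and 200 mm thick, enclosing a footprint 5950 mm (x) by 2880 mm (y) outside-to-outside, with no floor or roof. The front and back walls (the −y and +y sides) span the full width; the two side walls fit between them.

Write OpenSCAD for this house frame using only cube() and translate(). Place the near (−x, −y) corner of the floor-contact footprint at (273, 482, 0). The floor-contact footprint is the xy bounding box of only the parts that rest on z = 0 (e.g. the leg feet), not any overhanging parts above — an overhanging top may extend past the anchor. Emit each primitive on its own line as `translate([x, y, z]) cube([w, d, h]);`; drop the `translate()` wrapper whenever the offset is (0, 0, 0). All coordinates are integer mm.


translate([273, 482, 0]) cube([5950, 200, 2550]);
translate([273, 3162, 0]) cube([5950, 200, 2550]);
translate([273, 682, 0]) cube([200, 2480, 2550]);
translate([6023, 682, 0]) cube([200, 2480, 2550]);


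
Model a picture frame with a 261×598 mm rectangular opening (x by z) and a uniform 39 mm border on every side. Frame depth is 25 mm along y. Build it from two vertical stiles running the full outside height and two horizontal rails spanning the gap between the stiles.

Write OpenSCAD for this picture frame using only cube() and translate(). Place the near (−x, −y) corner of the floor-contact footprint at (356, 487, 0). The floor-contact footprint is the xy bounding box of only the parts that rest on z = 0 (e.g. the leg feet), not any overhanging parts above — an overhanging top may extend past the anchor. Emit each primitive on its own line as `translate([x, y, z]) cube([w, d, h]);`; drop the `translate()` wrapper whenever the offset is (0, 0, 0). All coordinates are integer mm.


translate([356, 487, 0]) cube([39, 25, 676]);
translate([656, 487, 0]) cube([39, 25, 676]);
translate([395, 487, 0]) cube([261, 25, 39]);
translate([395, 487, 637]) cube([261, 25, 39]);


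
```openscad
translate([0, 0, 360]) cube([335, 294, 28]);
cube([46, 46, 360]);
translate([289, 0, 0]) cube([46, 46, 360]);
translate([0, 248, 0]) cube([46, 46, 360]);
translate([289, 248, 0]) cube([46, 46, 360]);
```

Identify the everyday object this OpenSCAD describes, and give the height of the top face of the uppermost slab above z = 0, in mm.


A stool. The seat height is 388 mm.

A 335×294×28 slab at z = 360 on four corner posts — a stool. The seat top is 360 + 28 = 388 mm.


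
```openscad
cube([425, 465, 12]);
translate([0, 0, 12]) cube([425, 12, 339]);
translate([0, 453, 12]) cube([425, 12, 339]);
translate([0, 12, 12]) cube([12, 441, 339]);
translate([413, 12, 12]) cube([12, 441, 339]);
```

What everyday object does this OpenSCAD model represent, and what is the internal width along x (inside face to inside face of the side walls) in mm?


An open box. The internal width is 401 mm.

A 425×465 base slab with four walls standing on it — an open box. The base is 425 mm wide and the walls are 12 mm thick, so the internal width is 425 − 2 × 12 = 401 mm.


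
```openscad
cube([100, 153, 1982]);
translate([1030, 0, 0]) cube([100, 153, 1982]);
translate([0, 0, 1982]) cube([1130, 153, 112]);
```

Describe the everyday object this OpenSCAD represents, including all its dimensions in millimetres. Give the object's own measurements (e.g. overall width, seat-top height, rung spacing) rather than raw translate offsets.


A door frame. The clear opening is 930 mm wide and 1982 mm high. Two 100 mm wide jambs, 153 mm deep, stand either side of the opening from the floor to the top of the opening. A 112 mm thick head sits across the top of both jambs, spanning the full outside width of the frame.


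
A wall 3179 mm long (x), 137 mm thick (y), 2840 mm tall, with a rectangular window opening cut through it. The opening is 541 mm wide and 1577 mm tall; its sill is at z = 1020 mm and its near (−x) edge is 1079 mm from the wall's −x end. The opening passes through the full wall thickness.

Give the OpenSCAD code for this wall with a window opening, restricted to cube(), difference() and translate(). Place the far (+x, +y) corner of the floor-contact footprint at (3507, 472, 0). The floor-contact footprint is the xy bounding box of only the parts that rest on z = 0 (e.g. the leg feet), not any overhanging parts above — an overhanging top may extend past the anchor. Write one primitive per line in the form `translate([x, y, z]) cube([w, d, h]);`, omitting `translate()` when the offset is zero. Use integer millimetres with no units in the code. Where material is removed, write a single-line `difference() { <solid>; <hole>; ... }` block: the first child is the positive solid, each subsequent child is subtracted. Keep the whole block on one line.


difference() { translate([328, 335, 0]) cube([3179, 137, 2840]); translate([1407, 335, 1020]) cube([541, 137, 1577]); }


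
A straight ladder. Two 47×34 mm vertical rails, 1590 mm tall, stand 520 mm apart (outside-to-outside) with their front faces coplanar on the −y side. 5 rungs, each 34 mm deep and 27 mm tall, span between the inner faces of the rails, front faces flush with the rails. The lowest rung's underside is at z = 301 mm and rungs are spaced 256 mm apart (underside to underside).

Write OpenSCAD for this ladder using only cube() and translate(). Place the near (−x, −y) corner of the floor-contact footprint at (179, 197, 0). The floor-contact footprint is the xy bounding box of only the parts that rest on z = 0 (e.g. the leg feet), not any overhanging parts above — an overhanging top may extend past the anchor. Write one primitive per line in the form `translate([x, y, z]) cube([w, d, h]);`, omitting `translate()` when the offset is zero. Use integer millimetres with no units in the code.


translate([179, 197, 0]) cube([47, 34, 1590]);
translate([652, 197, 0]) cube([47, 34, 1590]);
translate([226, 197, 301]) cube([426, 34, 27]);
translate([226, 197, 557]) cube([426, 34, 27]);
translate([226, 197, 813]) cube([426, 34, 27]);
translate([226, 197, 1069]) cube([426, 34, 27]);
translate([226, 197, 1325]) cube([426, 34, 27]);


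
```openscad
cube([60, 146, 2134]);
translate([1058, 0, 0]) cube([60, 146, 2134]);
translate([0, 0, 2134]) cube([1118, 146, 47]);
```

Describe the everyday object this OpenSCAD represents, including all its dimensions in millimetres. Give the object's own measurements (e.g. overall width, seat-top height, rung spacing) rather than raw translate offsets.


A door frame. The clear opening is 998 mm wide and 2134 mm high. Two 60 mm wide jambs, 146 mm deep, stand either side of the opening from the floor to the top of the opening. A 47 mm thick head sits across the top of both jambs, spanning the full outside width of the frame.


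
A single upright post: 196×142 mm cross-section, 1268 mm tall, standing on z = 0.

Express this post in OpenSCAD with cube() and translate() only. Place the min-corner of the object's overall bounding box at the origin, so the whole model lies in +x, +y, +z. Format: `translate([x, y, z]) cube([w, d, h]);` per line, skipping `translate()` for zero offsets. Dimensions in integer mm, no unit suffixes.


cube([196, 142, 1268]);


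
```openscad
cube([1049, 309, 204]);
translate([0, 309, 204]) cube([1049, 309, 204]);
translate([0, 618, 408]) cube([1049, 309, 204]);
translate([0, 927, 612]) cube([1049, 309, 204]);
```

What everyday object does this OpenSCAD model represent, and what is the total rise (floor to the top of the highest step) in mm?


A staircase. The total rise is 816 mm.

4 identical blocks, each offset up and back from the previous — a staircase. Each step is 204 mm tall and there are 4 of them, so the total rise is 4 × 204 = 816 mm.


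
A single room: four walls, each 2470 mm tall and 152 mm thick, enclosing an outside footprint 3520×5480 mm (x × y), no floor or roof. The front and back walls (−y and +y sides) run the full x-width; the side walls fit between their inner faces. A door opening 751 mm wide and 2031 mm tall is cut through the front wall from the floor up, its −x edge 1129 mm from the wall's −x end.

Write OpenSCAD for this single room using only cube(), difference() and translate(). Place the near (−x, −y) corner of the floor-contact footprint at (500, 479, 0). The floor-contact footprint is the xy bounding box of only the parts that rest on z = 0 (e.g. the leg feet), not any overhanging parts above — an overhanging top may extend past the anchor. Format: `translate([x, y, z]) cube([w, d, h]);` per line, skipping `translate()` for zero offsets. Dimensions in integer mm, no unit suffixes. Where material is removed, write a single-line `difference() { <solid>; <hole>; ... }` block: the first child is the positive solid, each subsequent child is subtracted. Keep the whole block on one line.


difference() { translate([500, 479, 0]) cube([3520, 152, 2470]); translate([1629, 479, 0]) cube([751, 152, 2031]); }
translate([500, 5807, 0]) cube([3520, 152, 2470]);
translate([500, 631, 0]) cube([152, 5176, 2470]);
translate([3868, 631, 0]) cube([152, 5176, 2470]);


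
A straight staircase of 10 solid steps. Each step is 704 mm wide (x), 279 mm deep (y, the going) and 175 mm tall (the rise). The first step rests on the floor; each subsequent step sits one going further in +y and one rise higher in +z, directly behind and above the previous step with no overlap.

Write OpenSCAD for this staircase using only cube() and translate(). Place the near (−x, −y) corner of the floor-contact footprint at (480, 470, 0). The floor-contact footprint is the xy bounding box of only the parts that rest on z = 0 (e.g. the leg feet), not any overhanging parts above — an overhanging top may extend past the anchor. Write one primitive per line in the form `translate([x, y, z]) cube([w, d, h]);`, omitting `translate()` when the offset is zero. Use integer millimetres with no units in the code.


translate([480, 470, 0]) cube([704, 279, 175]);
translate([480, 749, 175]) cube([704, 279, 175]);
translate([480, 1028, 350]) cube([704, 279, 175]);
translate([480, 1307, 525]) cube([704, 279, 175]);
translate([480, 1586, 700]) cube([704, 279, 175]);
translate([480, 1865, 875]) cube([704, 279, 175]);
translate([480, 2144, 1050]) cube([704, 279, 175]);
translate([480, 2423, 1225]) cube([704, 279, 175]);
translate([480, 2702, 1400]) cube([704, 279, 175]);
translate([480, 2981, 1575]) cube([704, 279, 175]);


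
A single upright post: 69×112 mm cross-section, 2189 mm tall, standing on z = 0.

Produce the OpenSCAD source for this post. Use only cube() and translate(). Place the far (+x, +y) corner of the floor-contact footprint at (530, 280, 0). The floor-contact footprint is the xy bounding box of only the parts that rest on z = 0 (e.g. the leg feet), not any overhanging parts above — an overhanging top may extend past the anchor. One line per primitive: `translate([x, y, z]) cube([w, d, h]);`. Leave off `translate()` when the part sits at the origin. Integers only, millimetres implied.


translate([461, 168, 0]) cube([69, 112, 2189]);


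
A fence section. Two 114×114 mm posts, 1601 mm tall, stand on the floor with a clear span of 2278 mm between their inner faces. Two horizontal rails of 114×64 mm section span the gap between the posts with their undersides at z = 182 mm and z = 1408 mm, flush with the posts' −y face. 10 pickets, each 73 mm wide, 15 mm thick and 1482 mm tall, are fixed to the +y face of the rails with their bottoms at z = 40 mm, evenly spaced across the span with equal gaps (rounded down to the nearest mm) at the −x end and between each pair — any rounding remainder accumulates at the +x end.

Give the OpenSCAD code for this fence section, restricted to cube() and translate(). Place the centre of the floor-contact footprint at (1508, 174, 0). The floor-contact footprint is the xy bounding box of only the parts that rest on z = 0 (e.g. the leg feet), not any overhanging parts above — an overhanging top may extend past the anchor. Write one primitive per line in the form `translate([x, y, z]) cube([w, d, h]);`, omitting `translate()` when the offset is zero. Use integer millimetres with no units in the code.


translate([255, 117, 0]) cube([114, 114, 1601]);
translate([2647, 117, 0]) cube([114, 114, 1601]);
translate([369, 117, 182]) cube([2278, 114, 64]);
translate([369, 117, 1408]) cube([2278, 114, 64]);
translate([509, 231, 40]) cube([73, 15, 1482]);
translate([722, 231, 40]) cube([73, 15, 1482]);
translate([935, 231, 40]) cube([73, 15, 1482]);
translate([1148, 231, 40]) cube([73, 15, 1482]);
translate([1361, 231, 40]) cube([73, 15, 1482]);
translate([1574, 231, 40]) cube([73, 15, 1482]);
translate([1787, 231, 40]) cube([73, 15, 1482]);
translate([2000, 231, 40]) cube([73, 15, 1482]);
translate([2213, 231, 40]) cube([73, 15, 1482]);
translate([2426, 231, 40]) cube([73, 15, 1482]);


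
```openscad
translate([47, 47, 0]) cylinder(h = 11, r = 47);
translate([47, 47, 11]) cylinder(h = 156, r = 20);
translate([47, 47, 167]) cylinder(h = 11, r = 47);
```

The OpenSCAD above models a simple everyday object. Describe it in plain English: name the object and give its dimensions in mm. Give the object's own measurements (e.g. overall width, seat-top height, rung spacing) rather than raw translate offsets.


A spool: two coaxial disc flanges of radius 47 mm and thickness 11 mm, joined by a core cylinder of radius 20 mm and height 156 mm. The lower flange rests on z = 0 and the three cylinders share a vertical axis.


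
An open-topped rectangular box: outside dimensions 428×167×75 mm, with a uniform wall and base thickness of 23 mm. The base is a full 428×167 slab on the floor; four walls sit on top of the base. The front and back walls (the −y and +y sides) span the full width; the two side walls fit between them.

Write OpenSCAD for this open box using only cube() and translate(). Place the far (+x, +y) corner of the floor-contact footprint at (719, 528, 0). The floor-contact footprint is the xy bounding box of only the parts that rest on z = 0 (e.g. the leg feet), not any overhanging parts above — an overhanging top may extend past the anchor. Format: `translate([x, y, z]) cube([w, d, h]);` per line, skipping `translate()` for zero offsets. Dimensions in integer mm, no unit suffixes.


translate([291, 361, 0]) cube([428, 167, 23]);
translate([291, 361, 23]) cube([428, 23, 52]);
translate([291, 505, 23]) cube([428, 23, 52]);
translate([291, 384, 23]) cube([23, 121, 52]);
translate([696, 384, 23]) cube([23, 121, 52]);


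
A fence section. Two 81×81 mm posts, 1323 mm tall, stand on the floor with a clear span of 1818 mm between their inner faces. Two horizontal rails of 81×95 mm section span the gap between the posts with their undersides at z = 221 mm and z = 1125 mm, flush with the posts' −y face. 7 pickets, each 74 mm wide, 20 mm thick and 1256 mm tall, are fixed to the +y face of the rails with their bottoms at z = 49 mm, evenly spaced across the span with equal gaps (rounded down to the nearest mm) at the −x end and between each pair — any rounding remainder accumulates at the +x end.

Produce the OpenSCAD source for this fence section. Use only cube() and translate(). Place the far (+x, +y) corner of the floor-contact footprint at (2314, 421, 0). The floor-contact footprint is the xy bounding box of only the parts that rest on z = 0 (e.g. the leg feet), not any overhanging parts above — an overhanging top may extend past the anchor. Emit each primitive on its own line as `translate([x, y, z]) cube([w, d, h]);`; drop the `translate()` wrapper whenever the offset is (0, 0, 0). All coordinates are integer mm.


translate([334, 340, 0]) cube([81, 81, 1323]);
translate([2233, 340, 0]) cube([81, 81, 1323]);
translate([415, 340, 221]) cube([1818, 81, 95]);
translate([415, 340, 1125]) cube([1818, 81, 95]);
translate([577, 421, 49]) cube([74, 20, 1256]);
translate([813, 421, 49]) cube([74, 20, 1256]);
translate([1049, 421, 49]) cube([74, 20, 1256]);
translate([1285, 421, 49]) cube([74, 20, 1256]);
translate([1521, 421, 49]) cube([74, 20, 1256]);
translate([1757, 421, 49]) cube([74, 20, 1256]);
translate([1993, 421, 49]) cube([74, 20, 1256]);


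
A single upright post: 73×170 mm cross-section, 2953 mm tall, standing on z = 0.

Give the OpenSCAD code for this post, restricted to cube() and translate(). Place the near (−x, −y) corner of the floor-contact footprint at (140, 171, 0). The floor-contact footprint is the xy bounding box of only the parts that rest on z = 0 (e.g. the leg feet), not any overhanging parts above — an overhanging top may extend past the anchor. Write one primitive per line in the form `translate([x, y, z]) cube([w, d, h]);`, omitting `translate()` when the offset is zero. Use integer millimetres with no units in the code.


translate([140, 171, 0]) cube([73, 170, 2953]);


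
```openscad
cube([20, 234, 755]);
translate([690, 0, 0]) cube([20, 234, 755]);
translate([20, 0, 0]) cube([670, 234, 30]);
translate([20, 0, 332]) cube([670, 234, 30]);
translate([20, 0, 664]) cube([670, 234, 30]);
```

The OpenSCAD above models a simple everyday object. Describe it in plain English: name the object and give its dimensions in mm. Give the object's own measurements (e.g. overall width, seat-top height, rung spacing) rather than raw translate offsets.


An open bookshelf. Two side panels, each 20 mm thick, 234 mm deep and 755 mm tall, stand 710 mm apart (outside-to-outside). Between them sit 3 shelves, each 30 mm thick and 234 mm deep, spanning the full gap between the sides. The bottom shelf rests on the floor (its underside at z = 0) and the clear gap between one shelf's top and the next shelf's underside is 302 mm.
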